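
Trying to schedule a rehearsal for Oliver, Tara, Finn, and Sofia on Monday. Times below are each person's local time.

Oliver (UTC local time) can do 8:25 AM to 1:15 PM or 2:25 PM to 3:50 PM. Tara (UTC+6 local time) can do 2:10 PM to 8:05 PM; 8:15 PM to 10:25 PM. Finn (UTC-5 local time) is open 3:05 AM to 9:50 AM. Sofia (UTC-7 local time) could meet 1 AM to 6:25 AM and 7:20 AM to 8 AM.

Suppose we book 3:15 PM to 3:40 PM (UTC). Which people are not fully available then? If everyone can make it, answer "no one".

Oliver in UTC: 08:25-13:15, 14:25-15:50.
Tara in UTC: 08:10-14:05, 14:15-16:25 (subtract 6h to convert from UTC+6).
Finn in UTC: 08:05-14:50 (add 5h to convert from UTC-5).
Sofia in UTC: 08:00-13:25, 14:20-15:00 (add 7h to convert from UTC-7).
Oliver: free for 15:15-15:40. Tara: free for 15:15-15:40. Finn: not fully free for 15:15-15:40. Sofia: not fully free for 15:15-15:40.

Finn, Sofia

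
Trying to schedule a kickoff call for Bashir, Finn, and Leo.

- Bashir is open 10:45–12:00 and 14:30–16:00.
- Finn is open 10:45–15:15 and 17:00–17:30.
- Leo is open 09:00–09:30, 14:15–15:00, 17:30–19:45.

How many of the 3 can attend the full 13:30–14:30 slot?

Finn can make the full 13:30-14:30 slot — that's 1.

1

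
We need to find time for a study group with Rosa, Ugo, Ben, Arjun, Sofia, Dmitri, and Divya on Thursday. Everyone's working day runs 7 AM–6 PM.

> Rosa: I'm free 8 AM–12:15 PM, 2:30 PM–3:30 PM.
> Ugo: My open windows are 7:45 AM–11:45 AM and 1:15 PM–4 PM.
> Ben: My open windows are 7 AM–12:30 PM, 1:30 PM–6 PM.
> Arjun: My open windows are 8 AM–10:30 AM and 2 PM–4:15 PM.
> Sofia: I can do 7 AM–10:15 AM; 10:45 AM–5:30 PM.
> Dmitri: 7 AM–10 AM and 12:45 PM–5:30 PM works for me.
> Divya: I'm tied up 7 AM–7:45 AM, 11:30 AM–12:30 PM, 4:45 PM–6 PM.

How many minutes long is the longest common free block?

120

Rosa free: 08:00-12:15, 14:30-15:30.
Ugo free: 07:45-11:45, 13:15-16:00.
Ben free: 07:00-12:30, 13:30-18:00.
Arjun free: 08:00-10:30, 14:00-16:15.
Sofia free: 07:00-10:15, 10:45-17:30.
Dmitri free: 07:00-10:00, 12:45-17:30.
Divya free: 07:45-11:30, 12:30-16:45 (invert busy blocks within the working day).
Rosa ∩ Ugo: 08:00-11:45, 14:30-15:30.
Rosa ∩ Ugo ∩ Ben: 08:00-11:45, 14:30-15:30.
Rosa ∩ Ugo ∩ Ben ∩ Arjun: 08:00-10:30, 14:30-15:30.
Rosa ∩ Ugo ∩ Ben ∩ Arjun ∩ Sofia: 08:00-10:15, 14:30-15:30.
Rosa ∩ Ugo ∩ Ben ∩ Arjun ∩ Sofia ∩ Dmitri: 08:00-10:00, 14:30-15:30.
Rosa ∩ Ugo ∩ Ben ∩ Arjun ∩ Sofia ∩ Dmitri ∩ Divya: 08:00-10:00, 14:30-15:30.
The longest is 08:00-10:00 at 120 minutes.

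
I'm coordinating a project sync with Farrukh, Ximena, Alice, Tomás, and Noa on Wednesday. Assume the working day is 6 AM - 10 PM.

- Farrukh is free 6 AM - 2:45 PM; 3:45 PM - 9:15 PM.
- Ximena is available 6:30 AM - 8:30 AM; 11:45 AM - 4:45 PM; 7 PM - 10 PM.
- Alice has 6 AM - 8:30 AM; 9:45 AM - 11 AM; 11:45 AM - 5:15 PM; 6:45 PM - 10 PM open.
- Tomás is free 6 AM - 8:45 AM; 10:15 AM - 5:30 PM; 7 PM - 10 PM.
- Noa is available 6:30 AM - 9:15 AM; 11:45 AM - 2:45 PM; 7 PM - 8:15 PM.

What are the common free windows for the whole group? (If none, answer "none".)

06:30-08:30, 11:45-14:45, 19:00-20:15

Farrukh ∩ Ximena: 06:30-08:30, 11:45-14:45, 15:45-16:45, 19:00-21:15.
Farrukh ∩ Ximena ∩ Alice: 06:30-08:30, 11:45-14:45, 15:45-16:45, 19:00-21:15.
Farrukh ∩ Ximena ∩ Alice ∩ Tomás: 06:30-08:30, 11:45-14:45, 15:45-16:45, 19:00-21:15.
Farrukh ∩ Ximena ∩ Alice ∩ Tomás ∩ Noa: 06:30-08:30, 11:45-14:45, 19:00-20:15.
Those are the intersection windows.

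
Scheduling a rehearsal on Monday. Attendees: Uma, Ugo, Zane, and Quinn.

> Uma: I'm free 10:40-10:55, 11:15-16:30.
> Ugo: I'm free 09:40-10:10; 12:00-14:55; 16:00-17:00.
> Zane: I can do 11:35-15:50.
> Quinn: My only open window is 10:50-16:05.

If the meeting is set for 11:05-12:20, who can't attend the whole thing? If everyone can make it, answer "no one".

Ugo, Uma, Zane

Uma: not fully free for 11:05-12:20. Ugo: not fully free for 11:05-12:20. Zane: not fully free for 11:05-12:20. Quinn: free for 11:05-12:20.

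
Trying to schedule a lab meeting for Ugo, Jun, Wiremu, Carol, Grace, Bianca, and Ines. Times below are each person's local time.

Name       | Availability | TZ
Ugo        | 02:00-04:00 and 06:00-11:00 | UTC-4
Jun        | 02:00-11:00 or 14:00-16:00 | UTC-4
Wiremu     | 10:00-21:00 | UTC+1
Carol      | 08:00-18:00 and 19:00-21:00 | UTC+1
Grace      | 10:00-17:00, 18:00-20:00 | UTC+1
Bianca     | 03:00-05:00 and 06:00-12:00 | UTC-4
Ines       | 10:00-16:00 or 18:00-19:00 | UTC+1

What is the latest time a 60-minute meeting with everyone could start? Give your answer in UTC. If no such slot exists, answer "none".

14:00

Ugo in UTC: 06:00-08:00, 10:00-15:00 (add 4h to convert from UTC-4).
Jun in UTC: 06:00-15:00, 18:00-20:00 (add 4h to convert from UTC-4).
Wiremu in UTC: 09:00-20:00 (subtract 1h to convert from UTC+1).
Carol in UTC: 07:00-17:00, 18:00-20:00 (subtract 1h to convert from UTC+1).
Grace in UTC: 09:00-16:00, 17:00-19:00 (subtract 1h to convert from UTC+1).
Bianca in UTC: 07:00-09:00, 10:00-16:00 (add 4h to convert from UTC-4).
Ines in UTC: 09:00-15:00, 17:00-18:00 (subtract 1h to convert from UTC+1).
Ugo ∩ Jun: 06:00-08:00, 10:00-15:00.
Ugo ∩ Jun ∩ Wiremu: 10:00-15:00.
Ugo ∩ Jun ∩ Wiremu ∩ Carol: 10:00-15:00.
Ugo ∩ Jun ∩ Wiremu ∩ Carol ∩ Grace: 10:00-15:00.
Ugo ∩ Jun ∩ Wiremu ∩ Carol ∩ Grace ∩ Bianca: 10:00-15:00.
Ugo ∩ Jun ∩ Wiremu ∩ Carol ∩ Grace ∩ Bianca ∩ Ines: 10:00-15:00.
So the common availability across everyone is 10:00-15:00.
The last common window of at least 60 minutes is 10:00-15:00; a 60-minute meeting can start as late as 14:00 and still end by 15:00.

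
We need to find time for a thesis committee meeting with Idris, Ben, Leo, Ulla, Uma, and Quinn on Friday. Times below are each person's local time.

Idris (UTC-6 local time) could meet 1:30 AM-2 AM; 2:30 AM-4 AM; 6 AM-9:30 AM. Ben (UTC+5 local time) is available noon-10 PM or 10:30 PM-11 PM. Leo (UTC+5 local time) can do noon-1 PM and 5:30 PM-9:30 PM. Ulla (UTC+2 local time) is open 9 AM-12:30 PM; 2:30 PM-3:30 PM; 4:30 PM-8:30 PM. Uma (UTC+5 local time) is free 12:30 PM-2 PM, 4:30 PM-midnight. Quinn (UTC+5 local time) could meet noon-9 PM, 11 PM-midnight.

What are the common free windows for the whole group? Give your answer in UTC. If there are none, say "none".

Idris in UTC: 07:30-08:00, 08:30-10:00, 12:00-15:30 (add 6h to convert from UTC-6).
Ben in UTC: 07:00-17:00, 17:30-18:00 (subtract 5h to convert from UTC+5).
Leo in UTC: 07:00-08:00, 12:30-16:30 (subtract 5h to convert from UTC+5).
Ulla in UTC: 07:00-10:30, 12:30-13:30, 14:30-18:30 (subtract 2h to convert from UTC+2).
Uma in UTC: 07:30-09:00, 11:30-19:00 (subtract 5h to convert from UTC+5).
Quinn in UTC: 07:00-16:00, 18:00-19:00 (subtract 5h to convert from UTC+5).
Idris ∩ Ben: 07:30-08:00, 08:30-10:00, 12:00-15:30.
Idris ∩ Ben ∩ Leo: 07:30-08:00, 12:30-15:30.
Idris ∩ Ben ∩ Leo ∩ Ulla: 07:30-08:00, 12:30-13:30, 14:30-15:30.
Idris ∩ Ben ∩ Leo ∩ Ulla ∩ Uma: 07:30-08:00, 12:30-13:30, 14:30-15:30.
Idris ∩ Ben ∩ Leo ∩ Ulla ∩ Uma ∩ Quinn: 07:30-08:00, 12:30-13:30, 14:30-15:30.

07:30-08:00, 12:30-13:30, 14:30-15:30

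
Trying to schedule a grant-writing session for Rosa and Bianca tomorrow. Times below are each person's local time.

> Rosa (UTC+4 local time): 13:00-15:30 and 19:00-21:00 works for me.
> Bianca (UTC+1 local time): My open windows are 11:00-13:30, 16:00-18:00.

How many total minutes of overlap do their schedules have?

210

Rosa in UTC: 09:00-11:30, 15:00-17:00 (subtract 4h to convert from UTC+4).
Bianca in UTC: 10:00-12:30, 15:00-17:00 (subtract 1h to convert from UTC+1).
Rosa ∩ Bianca: 10:00-11:30, 15:00-17:00.
Summing the common windows: 90 + 120 = 210 minutes.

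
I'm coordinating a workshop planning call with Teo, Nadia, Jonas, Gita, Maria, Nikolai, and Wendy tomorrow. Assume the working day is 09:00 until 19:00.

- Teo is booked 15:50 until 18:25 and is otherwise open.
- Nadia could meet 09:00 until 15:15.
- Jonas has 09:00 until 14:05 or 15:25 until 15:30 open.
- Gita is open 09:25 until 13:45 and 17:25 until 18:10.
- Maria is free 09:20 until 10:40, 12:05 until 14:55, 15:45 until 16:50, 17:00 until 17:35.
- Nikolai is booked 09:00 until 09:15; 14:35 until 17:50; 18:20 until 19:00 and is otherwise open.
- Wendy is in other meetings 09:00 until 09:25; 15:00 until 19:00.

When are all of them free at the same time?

09:25-10:40, 12:05-13:45

Teo free: 09:00-15:50, 18:25-19:00 (invert busy blocks within the working day).
Nadia free: 09:00-15:15.
Jonas free: 09:00-14:05, 15:25-15:30.
Gita free: 09:25-13:45, 17:25-18:10.
Maria free: 09:20-10:40, 12:05-14:55, 15:45-16:50, 17:00-17:35.
Nikolai free: 09:15-14:35, 17:50-18:20 (invert busy blocks within the working day).
Wendy free: 09:25-15:00 (invert busy blocks within the working day).
Teo ∩ Nadia: 09:00-15:15.
Teo ∩ Nadia ∩ Jonas: 09:00-14:05.
Teo ∩ Nadia ∩ Jonas ∩ Gita: 09:25-13:45.
Teo ∩ Nadia ∩ Jonas ∩ Gita ∩ Maria: 09:25-10:40, 12:05-13:45.
Teo ∩ Nadia ∩ Jonas ∩ Gita ∩ Maria ∩ Nikolai: 09:25-10:40, 12:05-13:45.
Teo ∩ Nadia ∩ Jonas ∩ Gita ∩ Maria ∩ Nikolai ∩ Wendy: 09:25-10:40, 12:05-13:45.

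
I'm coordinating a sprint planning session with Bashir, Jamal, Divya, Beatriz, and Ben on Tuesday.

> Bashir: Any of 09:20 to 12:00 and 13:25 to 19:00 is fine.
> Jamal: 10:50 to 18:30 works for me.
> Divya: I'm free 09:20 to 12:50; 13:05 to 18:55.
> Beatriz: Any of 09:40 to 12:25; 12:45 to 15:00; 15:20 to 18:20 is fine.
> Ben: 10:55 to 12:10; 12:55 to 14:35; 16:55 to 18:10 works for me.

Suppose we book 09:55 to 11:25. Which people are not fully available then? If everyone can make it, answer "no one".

Bashir: free for 09:55-11:25. Jamal: not fully free for 09:55-11:25. Divya: free for 09:55-11:25. Beatriz: free for 09:55-11:25. Ben: not fully free for 09:55-11:25.

Ben, Jamal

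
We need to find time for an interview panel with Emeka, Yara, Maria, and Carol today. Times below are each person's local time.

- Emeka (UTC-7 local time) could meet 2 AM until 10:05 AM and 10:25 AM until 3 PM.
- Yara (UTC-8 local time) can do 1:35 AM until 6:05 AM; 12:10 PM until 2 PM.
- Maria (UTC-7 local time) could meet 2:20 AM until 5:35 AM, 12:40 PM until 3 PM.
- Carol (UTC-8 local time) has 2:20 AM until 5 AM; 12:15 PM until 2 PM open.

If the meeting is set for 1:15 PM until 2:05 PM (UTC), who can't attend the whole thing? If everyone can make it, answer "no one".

Carol, Maria

Emeka in UTC: 09:00-17:05, 17:25-22:00 (add 7h to convert from UTC-7).
Yara in UTC: 09:35-14:05, 20:10-22:00 (add 8h to convert from UTC-8).
Maria in UTC: 09:20-12:35, 19:40-22:00 (add 7h to convert from UTC-7).
Carol in UTC: 10:20-13:00, 20:15-22:00 (add 8h to convert from UTC-8).
Emeka: free for 13:15-14:05. Yara: free for 13:15-14:05. Maria: not fully free for 13:15-14:05. Carol: not fully free for 13:15-14:05.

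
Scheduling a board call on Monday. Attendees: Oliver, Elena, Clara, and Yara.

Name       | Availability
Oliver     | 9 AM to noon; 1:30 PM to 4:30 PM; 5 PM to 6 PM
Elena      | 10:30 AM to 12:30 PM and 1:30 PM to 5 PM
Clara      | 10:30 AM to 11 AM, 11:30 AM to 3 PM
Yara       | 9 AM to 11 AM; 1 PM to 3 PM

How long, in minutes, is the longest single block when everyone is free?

90

Oliver ∩ Elena: 10:30-12:00, 13:30-16:30.
Oliver ∩ Elena ∩ Clara: 10:30-11:00, 11:30-12:00, 13:30-15:00.
Oliver ∩ Elena ∩ Clara ∩ Yara: 10:30-11:00, 13:30-15:00.
Those are the intersection windows.
The longest is 13:30-15:00 at 90 minutes.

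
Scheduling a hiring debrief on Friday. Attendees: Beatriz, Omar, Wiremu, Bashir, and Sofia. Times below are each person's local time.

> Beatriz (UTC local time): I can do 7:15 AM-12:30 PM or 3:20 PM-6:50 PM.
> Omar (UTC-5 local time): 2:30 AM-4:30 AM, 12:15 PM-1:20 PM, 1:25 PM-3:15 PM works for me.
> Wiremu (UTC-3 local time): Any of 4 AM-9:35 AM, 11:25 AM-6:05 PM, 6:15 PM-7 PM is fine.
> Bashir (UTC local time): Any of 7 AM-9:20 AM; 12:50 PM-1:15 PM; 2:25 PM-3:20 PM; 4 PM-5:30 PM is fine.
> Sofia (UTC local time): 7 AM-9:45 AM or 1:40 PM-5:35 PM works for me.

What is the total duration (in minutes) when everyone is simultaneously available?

125

Beatriz in UTC: 07:15-12:30, 15:20-18:50.
Omar in UTC: 07:30-09:30, 17:15-18:20, 18:25-20:15 (add 5h to convert from UTC-5).
Wiremu in UTC: 07:00-12:35, 14:25-21:05, 21:15-22:00 (add 3h to convert from UTC-3).
Bashir in UTC: 07:00-09:20, 12:50-13:15, 14:25-15:20, 16:00-17:30.
Sofia in UTC: 07:00-09:45, 13:40-17:35.
Beatriz ∩ Omar: 07:30-09:30, 17:15-18:20, 18:25-18:50.
Beatriz ∩ Omar ∩ Wiremu: 07:30-09:30, 17:15-18:20, 18:25-18:50.
Beatriz ∩ Omar ∩ Wiremu ∩ Bashir: 07:30-09:20, 17:15-17:30.
Beatriz ∩ Omar ∩ Wiremu ∩ Bashir ∩ Sofia: 07:30-09:20, 17:15-17:30.
Those are the intersection windows.
Summing the common windows: 110 + 15 = 125 minutes.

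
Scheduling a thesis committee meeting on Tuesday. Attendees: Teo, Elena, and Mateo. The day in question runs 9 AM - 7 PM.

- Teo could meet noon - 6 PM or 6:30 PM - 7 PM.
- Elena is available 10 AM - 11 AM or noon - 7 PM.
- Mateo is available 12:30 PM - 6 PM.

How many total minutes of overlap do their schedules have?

Teo ∩ Elena: 12:00-18:00, 18:30-19:00.
Teo ∩ Elena ∩ Mateo: 12:30-18:00.
That's a single block of 330 minutes.

330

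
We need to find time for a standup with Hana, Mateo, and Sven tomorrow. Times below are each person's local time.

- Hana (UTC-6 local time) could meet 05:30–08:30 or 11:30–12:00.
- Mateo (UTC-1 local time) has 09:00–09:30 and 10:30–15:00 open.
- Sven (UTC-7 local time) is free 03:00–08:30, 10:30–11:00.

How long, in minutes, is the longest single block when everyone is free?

180

Hana in UTC: 11:30-14:30, 17:30-18:00 (add 6h to convert from UTC-6).
Mateo in UTC: 10:00-10:30, 11:30-16:00 (add 1h to convert from UTC-1).
Sven in UTC: 10:00-15:30, 17:30-18:00 (add 7h to convert from UTC-7).
Hana ∩ Mateo: 11:30-14:30.
Hana ∩ Mateo ∩ Sven: 11:30-14:30.
Those are the intersection windows.
The longest is 11:30-14:30 at 180 minutes.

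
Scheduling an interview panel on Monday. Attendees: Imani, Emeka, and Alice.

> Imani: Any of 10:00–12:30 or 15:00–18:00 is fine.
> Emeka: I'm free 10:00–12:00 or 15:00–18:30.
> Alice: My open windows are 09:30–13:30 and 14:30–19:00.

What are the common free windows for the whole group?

Imani ∩ Emeka: 10:00-12:00, 15:00-18:00.
Imani ∩ Emeka ∩ Alice: 10:00-12:00, 15:00-18:00.
So the common availability across everyone is 10:00-12:00, 15:00-18:00.

10:00-12:00, 15:00-18:00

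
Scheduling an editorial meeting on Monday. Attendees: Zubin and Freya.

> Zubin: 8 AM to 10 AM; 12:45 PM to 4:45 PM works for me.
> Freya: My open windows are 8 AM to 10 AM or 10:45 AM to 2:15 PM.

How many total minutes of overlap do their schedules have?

210

Zubin ∩ Freya: 08:00-10:00, 12:45-14:15.
Summing the common windows: 120 + 90 = 210 minutes.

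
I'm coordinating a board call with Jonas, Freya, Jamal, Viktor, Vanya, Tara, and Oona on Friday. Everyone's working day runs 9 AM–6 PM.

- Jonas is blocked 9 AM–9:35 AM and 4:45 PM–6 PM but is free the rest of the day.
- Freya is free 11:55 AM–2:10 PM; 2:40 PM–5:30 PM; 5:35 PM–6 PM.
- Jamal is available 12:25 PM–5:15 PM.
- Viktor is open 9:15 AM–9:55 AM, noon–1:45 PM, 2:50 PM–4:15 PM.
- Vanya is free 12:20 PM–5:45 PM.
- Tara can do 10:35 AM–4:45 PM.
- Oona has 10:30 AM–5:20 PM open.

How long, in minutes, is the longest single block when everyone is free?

85

Jonas free: 09:35-16:45 (invert busy blocks within the working day).
Freya free: 11:55-14:10, 14:40-17:30, 17:35-18:00.
Jamal free: 12:25-17:15.
Viktor free: 09:15-09:55, 12:00-13:45, 14:50-16:15.
Vanya free: 12:20-17:45.
Tara free: 10:35-16:45.
Oona free: 10:30-17:20.
Jonas ∩ Freya: 11:55-14:10, 14:40-16:45.
Jonas ∩ Freya ∩ Jamal: 12:25-14:10, 14:40-16:45.
Jonas ∩ Freya ∩ Jamal ∩ Viktor: 12:25-13:45, 14:50-16:15.
Jonas ∩ Freya ∩ Jamal ∩ Viktor ∩ Vanya: 12:25-13:45, 14:50-16:15.
Jonas ∩ Freya ∩ Jamal ∩ Viktor ∩ Vanya ∩ Tara: 12:25-13:45, 14:50-16:15.
Jonas ∩ Freya ∩ Jamal ∩ Viktor ∩ Vanya ∩ Tara ∩ Oona: 12:25-13:45, 14:50-16:15.
So the common availability across everyone is 12:25-13:45, 14:50-16:15.
The longest is 14:50-16:15 at 85 minutes.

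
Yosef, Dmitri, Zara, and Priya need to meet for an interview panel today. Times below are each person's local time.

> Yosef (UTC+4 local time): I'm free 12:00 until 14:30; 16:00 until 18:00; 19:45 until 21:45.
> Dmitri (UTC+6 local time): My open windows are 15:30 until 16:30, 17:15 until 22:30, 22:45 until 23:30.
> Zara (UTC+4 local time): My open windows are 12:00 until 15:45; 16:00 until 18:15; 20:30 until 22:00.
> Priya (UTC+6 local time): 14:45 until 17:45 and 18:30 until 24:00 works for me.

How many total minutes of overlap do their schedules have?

Yosef in UTC: 08:00-10:30, 12:00-14:00, 15:45-17:45 (subtract 4h to convert from UTC+4).
Dmitri in UTC: 09:30-10:30, 11:15-16:30, 16:45-17:30 (subtract 6h to convert from UTC+6).
Zara in UTC: 08:00-11:45, 12:00-14:15, 16:30-18:00 (subtract 4h to convert from UTC+4).
Priya in UTC: 08:45-11:45, 12:30-18:00 (subtract 6h to convert from UTC+6).
Yosef ∩ Dmitri: 09:30-10:30, 12:00-14:00, 15:45-16:30, 16:45-17:30.
Yosef ∩ Dmitri ∩ Zara: 09:30-10:30, 12:00-14:00, 16:45-17:30.
Yosef ∩ Dmitri ∩ Zara ∩ Priya: 09:30-10:30, 12:30-14:00, 16:45-17:30.
Summing the common windows: 60 + 90 + 45 = 195 minutes.

195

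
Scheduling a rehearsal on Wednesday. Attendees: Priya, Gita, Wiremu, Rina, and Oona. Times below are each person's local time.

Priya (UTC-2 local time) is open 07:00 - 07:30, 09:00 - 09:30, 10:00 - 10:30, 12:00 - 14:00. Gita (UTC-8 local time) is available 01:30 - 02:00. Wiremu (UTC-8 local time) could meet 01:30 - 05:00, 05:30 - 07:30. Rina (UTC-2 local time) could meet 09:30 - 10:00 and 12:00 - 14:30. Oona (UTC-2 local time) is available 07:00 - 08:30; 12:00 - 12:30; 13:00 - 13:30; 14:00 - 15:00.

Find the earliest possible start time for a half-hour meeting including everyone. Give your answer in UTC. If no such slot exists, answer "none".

Priya in UTC: 09:00-09:30, 11:00-11:30, 12:00-12:30, 14:00-16:00 (add 2h to convert from UTC-2).
Gita in UTC: 09:30-10:00 (add 8h to convert from UTC-8).
Wiremu in UTC: 09:30-13:00, 13:30-15:30 (add 8h to convert from UTC-8).
Rina in UTC: 11:30-12:00, 14:00-16:30 (add 2h to convert from UTC-2).
Oona in UTC: 09:00-10:30, 14:00-14:30, 15:00-15:30, 16:00-17:00 (add 2h to convert from UTC-2).
Priya ∩ Gita: ∅.
Priya ∩ Gita ∩ Wiremu: ∅.
Priya ∩ Gita ∩ Wiremu ∩ Rina: ∅.
Priya ∩ Gita ∩ Wiremu ∩ Rina ∩ Oona: ∅.
There is no time when everyone is free.
No common window is at least 30 minutes long.

none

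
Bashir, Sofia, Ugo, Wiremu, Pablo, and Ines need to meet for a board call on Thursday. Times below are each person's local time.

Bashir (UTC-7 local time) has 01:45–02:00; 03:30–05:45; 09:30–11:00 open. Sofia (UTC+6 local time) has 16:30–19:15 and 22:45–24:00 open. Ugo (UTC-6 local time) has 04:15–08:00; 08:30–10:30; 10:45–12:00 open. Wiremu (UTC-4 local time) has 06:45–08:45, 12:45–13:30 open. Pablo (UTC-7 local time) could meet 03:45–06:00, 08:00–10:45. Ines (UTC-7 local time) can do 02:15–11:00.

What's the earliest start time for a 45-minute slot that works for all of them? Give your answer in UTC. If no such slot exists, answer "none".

10:45

Bashir in UTC: 08:45-09:00, 10:30-12:45, 16:30-18:00 (add 7h to convert from UTC-7).
Sofia in UTC: 10:30-13:15, 16:45-18:00 (subtract 6h to convert from UTC+6).
Ugo in UTC: 10:15-14:00, 14:30-16:30, 16:45-18:00 (add 6h to convert from UTC-6).
Wiremu in UTC: 10:45-12:45, 16:45-17:30 (add 4h to convert from UTC-4).
Pablo in UTC: 10:45-13:00, 15:00-17:45 (add 7h to convert from UTC-7).
Ines in UTC: 09:15-18:00 (add 7h to convert from UTC-7).
Bashir ∩ Sofia: 10:30-12:45, 16:45-18:00.
Bashir ∩ Sofia ∩ Ugo: 10:30-12:45, 16:45-18:00.
Bashir ∩ Sofia ∩ Ugo ∩ Wiremu: 10:45-12:45, 16:45-17:30.
Bashir ∩ Sofia ∩ Ugo ∩ Wiremu ∩ Pablo: 10:45-12:45, 16:45-17:30.
Bashir ∩ Sofia ∩ Ugo ∩ Wiremu ∩ Pablo ∩ Ines: 10:45-12:45, 16:45-17:30.
The first common window of at least 45 minutes is 10:45-12:45, so the earliest start is 10:45.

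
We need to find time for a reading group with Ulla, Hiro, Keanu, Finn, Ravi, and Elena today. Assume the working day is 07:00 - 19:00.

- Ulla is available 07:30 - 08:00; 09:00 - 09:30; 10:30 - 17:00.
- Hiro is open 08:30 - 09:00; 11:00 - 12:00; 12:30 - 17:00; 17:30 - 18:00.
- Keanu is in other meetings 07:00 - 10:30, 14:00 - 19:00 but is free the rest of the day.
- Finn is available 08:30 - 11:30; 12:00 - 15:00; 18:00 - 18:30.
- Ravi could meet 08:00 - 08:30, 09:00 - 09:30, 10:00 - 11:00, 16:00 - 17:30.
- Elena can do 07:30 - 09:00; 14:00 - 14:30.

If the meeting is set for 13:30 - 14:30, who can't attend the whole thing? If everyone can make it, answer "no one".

Elena, Keanu, Ravi

Ulla free: 07:30-08:00, 09:00-09:30, 10:30-17:00.
Hiro free: 08:30-09:00, 11:00-12:00, 12:30-17:00, 17:30-18:00.
Keanu free: 10:30-14:00 (invert busy blocks within the working day).
Finn free: 08:30-11:30, 12:00-15:00, 18:00-18:30.
Ravi free: 08:00-08:30, 09:00-09:30, 10:00-11:00, 16:00-17:30.
Elena free: 07:30-09:00, 14:00-14:30.
Ulla: free for 13:30-14:30. Hiro: free for 13:30-14:30. Keanu: not fully free for 13:30-14:30. Finn: free for 13:30-14:30. Ravi: not fully free for 13:30-14:30. Elena: not fully free for 13:30-14:30.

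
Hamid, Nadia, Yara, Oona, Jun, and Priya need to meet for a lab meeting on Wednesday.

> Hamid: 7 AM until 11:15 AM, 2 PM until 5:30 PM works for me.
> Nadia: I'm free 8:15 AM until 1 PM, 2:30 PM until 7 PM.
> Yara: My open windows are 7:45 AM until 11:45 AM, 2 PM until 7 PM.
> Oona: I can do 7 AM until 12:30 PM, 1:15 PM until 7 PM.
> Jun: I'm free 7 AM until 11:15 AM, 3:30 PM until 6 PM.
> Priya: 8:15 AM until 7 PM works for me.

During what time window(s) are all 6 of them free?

08:15-11:15, 15:30-17:30

Hamid ∩ Nadia: 08:15-11:15, 14:30-17:30.
Hamid ∩ Nadia ∩ Yara: 08:15-11:15, 14:30-17:30.
Hamid ∩ Nadia ∩ Yara ∩ Oona: 08:15-11:15, 14:30-17:30.
Hamid ∩ Nadia ∩ Yara ∩ Oona ∩ Jun: 08:15-11:15, 15:30-17:30.
Hamid ∩ Nadia ∩ Yara ∩ Oona ∩ Jun ∩ Priya: 08:15-11:15, 15:30-17:30.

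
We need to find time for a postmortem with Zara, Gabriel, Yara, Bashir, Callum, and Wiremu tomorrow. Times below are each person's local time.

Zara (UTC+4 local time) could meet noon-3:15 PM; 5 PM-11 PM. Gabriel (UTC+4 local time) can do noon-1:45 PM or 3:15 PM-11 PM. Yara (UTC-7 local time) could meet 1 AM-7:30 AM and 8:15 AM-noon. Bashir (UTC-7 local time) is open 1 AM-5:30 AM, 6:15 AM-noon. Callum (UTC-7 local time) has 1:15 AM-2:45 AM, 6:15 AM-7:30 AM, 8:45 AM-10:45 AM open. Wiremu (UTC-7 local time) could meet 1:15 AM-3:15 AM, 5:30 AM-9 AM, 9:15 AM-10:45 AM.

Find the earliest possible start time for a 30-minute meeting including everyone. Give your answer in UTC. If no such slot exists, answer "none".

Zara in UTC: 08:00-11:15, 13:00-19:00 (subtract 4h to convert from UTC+4).
Gabriel in UTC: 08:00-09:45, 11:15-19:00 (subtract 4h to convert from UTC+4).
Yara in UTC: 08:00-14:30, 15:15-19:00 (add 7h to convert from UTC-7).
Bashir in UTC: 08:00-12:30, 13:15-19:00 (add 7h to convert from UTC-7).
Callum in UTC: 08:15-09:45, 13:15-14:30, 15:45-17:45 (add 7h to convert from UTC-7).
Wiremu in UTC: 08:15-10:15, 12:30-16:00, 16:15-17:45 (add 7h to convert from UTC-7).
Zara ∩ Gabriel: 08:00-09:45, 13:00-19:00.
Zara ∩ Gabriel ∩ Yara: 08:00-09:45, 13:00-14:30, 15:15-19:00.
Zara ∩ Gabriel ∩ Yara ∩ Bashir: 08:00-09:45, 13:15-14:30, 15:15-19:00.
Zara ∩ Gabriel ∩ Yara ∩ Bashir ∩ Callum: 08:15-09:45, 13:15-14:30, 15:45-17:45.
Zara ∩ Gabriel ∩ Yara ∩ Bashir ∩ Callum ∩ Wiremu: 08:15-09:45, 13:15-14:30, 15:45-16:00, 16:15-17:45.
Those are the intersection windows.
The first common window of at least 30 minutes is 08:15-09:45, so the earliest start is 08:15.

08:15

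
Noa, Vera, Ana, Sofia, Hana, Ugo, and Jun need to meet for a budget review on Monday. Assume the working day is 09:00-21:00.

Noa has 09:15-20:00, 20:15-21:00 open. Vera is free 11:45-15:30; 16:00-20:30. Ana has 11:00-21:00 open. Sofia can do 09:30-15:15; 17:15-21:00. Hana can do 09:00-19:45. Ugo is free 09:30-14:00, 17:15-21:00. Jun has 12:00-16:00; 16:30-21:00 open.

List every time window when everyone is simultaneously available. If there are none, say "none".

12:00-14:00, 17:15-19:45

Noa ∩ Vera: 11:45-15:30, 16:00-20:00, 20:15-20:30.
Noa ∩ Vera ∩ Ana: 11:45-15:30, 16:00-20:00, 20:15-20:30.
Noa ∩ Vera ∩ Ana ∩ Sofia: 11:45-15:15, 17:15-20:00, 20:15-20:30.
Noa ∩ Vera ∩ Ana ∩ Sofia ∩ Hana: 11:45-15:15, 17:15-19:45.
Noa ∩ Vera ∩ Ana ∩ Sofia ∩ Hana ∩ Ugo: 11:45-14:00, 17:15-19:45.
Noa ∩ Vera ∩ Ana ∩ Sofia ∩ Hana ∩ Ugo ∩ Jun: 12:00-14:00, 17:15-19:45.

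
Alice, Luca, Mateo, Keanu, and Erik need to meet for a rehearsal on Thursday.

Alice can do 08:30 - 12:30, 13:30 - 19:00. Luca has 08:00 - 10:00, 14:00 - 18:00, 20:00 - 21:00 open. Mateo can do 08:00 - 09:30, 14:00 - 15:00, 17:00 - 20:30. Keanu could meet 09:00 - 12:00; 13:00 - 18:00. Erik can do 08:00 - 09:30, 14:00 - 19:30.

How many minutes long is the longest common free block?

60

Alice ∩ Luca: 08:30-10:00, 14:00-18:00.
Alice ∩ Luca ∩ Mateo: 08:30-09:30, 14:00-15:00, 17:00-18:00.
Alice ∩ Luca ∩ Mateo ∩ Keanu: 09:00-09:30, 14:00-15:00, 17:00-18:00.
Alice ∩ Luca ∩ Mateo ∩ Keanu ∩ Erik: 09:00-09:30, 14:00-15:00, 17:00-18:00.
The longest is 14:00-15:00 at 60 minutes.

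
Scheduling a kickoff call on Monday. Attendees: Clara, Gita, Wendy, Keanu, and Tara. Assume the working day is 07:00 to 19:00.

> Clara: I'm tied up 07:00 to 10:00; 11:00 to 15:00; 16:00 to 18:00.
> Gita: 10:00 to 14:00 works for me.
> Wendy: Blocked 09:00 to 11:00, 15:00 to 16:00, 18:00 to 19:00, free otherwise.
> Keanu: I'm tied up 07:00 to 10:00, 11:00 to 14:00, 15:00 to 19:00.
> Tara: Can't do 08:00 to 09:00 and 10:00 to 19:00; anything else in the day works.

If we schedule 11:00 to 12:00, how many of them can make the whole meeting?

Clara free: 10:00-11:00, 15:00-16:00, 18:00-19:00 (invert busy blocks within the working day).
Gita free: 10:00-14:00.
Wendy free: 07:00-09:00, 11:00-15:00, 16:00-18:00 (invert busy blocks within the working day).
Keanu free: 10:00-11:00, 14:00-15:00 (invert busy blocks within the working day).
Tara free: 07:00-08:00, 09:00-10:00 (invert busy blocks within the working day).
Gita and Wendy can make the full 11:00-12:00 slot — that's 2.

2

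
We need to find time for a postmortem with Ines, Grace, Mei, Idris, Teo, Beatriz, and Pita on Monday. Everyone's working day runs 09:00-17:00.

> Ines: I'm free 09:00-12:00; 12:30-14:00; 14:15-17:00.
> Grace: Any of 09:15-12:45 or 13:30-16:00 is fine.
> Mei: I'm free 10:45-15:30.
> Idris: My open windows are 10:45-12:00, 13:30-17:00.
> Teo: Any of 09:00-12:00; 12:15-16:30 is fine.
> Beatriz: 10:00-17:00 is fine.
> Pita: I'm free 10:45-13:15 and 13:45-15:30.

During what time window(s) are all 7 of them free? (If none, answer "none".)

10:45-12:00, 13:45-14:00, 14:15-15:30

Ines ∩ Grace: 09:15-12:00, 12:30-12:45, 13:30-14:00, 14:15-16:00.
Ines ∩ Grace ∩ Mei: 10:45-12:00, 12:30-12:45, 13:30-14:00, 14:15-15:30.
Ines ∩ Grace ∩ Mei ∩ Idris: 10:45-12:00, 13:30-14:00, 14:15-15:30.
Ines ∩ Grace ∩ Mei ∩ Idris ∩ Teo: 10:45-12:00, 13:30-14:00, 14:15-15:30.
Ines ∩ Grace ∩ Mei ∩ Idris ∩ Teo ∩ Beatriz: 10:45-12:00, 13:30-14:00, 14:15-15:30.
Ines ∩ Grace ∩ Mei ∩ Idris ∩ Teo ∩ Beatriz ∩ Pita: 10:45-12:00, 13:45-14:00, 14:15-15:30.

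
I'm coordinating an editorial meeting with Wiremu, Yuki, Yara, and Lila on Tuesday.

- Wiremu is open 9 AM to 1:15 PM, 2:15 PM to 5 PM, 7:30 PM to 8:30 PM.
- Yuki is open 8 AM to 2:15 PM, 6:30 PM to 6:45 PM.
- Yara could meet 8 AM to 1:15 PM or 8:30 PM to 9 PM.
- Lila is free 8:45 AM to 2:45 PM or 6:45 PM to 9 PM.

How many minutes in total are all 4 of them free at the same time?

255

Wiremu ∩ Yuki: 09:00-13:15.
Wiremu ∩ Yuki ∩ Yara: 09:00-13:15.
Wiremu ∩ Yuki ∩ Yara ∩ Lila: 09:00-13:15.
So the common availability across everyone is 09:00-13:15.
That's a single block of 255 minutes.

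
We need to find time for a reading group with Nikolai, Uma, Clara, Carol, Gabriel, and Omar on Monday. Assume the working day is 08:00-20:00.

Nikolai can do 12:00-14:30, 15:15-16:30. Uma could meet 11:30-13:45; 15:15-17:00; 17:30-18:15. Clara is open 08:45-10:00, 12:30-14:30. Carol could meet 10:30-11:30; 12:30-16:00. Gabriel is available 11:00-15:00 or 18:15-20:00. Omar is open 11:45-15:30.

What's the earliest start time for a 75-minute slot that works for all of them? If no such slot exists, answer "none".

12:30

Nikolai ∩ Uma: 12:00-13:45, 15:15-16:30.
Nikolai ∩ Uma ∩ Clara: 12:30-13:45.
Nikolai ∩ Uma ∩ Clara ∩ Carol: 12:30-13:45.
Nikolai ∩ Uma ∩ Clara ∩ Carol ∩ Gabriel: 12:30-13:45.
Nikolai ∩ Uma ∩ Clara ∩ Carol ∩ Gabriel ∩ Omar: 12:30-13:45.
Those are the intersection windows.
The first common window of at least 75 minutes is 12:30-13:45, so the earliest start is 12:30.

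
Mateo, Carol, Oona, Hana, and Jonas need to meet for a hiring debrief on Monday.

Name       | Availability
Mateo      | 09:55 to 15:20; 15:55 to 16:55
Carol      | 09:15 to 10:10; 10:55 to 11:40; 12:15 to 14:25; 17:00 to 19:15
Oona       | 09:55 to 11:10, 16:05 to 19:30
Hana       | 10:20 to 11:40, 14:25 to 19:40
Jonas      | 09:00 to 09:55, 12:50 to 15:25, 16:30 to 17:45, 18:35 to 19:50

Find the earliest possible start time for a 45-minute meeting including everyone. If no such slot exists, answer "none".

Mateo ∩ Carol: 09:55-10:10, 10:55-11:40, 12:15-14:25.
Mateo ∩ Carol ∩ Oona: 09:55-10:10, 10:55-11:10.
Mateo ∩ Carol ∩ Oona ∩ Hana: 10:55-11:10.
Mateo ∩ Carol ∩ Oona ∩ Hana ∩ Jonas: ∅.
There is no time when everyone is free.
No common window is at least 45 minutes long.

none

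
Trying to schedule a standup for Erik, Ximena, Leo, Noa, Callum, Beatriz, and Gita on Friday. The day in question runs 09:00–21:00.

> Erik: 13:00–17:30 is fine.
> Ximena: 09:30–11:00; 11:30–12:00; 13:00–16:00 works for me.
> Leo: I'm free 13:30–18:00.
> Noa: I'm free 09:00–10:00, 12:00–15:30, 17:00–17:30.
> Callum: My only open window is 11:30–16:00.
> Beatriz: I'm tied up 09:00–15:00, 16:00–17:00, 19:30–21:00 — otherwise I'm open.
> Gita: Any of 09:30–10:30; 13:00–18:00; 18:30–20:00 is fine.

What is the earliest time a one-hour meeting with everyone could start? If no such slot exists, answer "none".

none

Erik free: 13:00-17:30.
Ximena free: 09:30-11:00, 11:30-12:00, 13:00-16:00.
Leo free: 13:30-18:00.
Noa free: 09:00-10:00, 12:00-15:30, 17:00-17:30.
Callum free: 11:30-16:00.
Beatriz free: 15:00-16:00, 17:00-19:30 (invert busy blocks within the working day).
Gita free: 09:30-10:30, 13:00-18:00, 18:30-20:00.
Erik ∩ Ximena: 13:00-16:00.
Erik ∩ Ximena ∩ Leo: 13:30-16:00.
Erik ∩ Ximena ∩ Leo ∩ Noa: 13:30-15:30.
Erik ∩ Ximena ∩ Leo ∩ Noa ∩ Callum: 13:30-15:30.
Erik ∩ Ximena ∩ Leo ∩ Noa ∩ Callum ∩ Beatriz: 15:00-15:30.
Erik ∩ Ximena ∩ Leo ∩ Noa ∩ Callum ∩ Beatriz ∩ Gita: 15:00-15:30.
Those are the intersection windows.
No common window is at least 60 minutes long.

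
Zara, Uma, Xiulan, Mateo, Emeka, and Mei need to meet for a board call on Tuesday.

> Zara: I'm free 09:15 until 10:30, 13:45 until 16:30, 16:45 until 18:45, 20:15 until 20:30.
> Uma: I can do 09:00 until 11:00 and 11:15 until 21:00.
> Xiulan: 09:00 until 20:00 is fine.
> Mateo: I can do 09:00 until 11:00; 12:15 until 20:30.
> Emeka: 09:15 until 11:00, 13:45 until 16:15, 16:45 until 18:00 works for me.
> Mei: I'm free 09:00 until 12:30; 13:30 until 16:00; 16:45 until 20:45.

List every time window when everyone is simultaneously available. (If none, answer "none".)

Zara ∩ Uma: 09:15-10:30, 13:45-16:30, 16:45-18:45, 20:15-20:30.
Zara ∩ Uma ∩ Xiulan: 09:15-10:30, 13:45-16:30, 16:45-18:45.
Zara ∩ Uma ∩ Xiulan ∩ Mateo: 09:15-10:30, 13:45-16:30, 16:45-18:45.
Zara ∩ Uma ∩ Xiulan ∩ Mateo ∩ Emeka: 09:15-10:30, 13:45-16:15, 16:45-18:00.
Zara ∩ Uma ∩ Xiulan ∩ Mateo ∩ Emeka ∩ Mei: 09:15-10:30, 13:45-16:00, 16:45-18:00.
So the common availability across everyone is 09:15-10:30, 13:45-16:00, 16:45-18:00.

09:15-10:30, 13:45-16:00, 16:45-18:00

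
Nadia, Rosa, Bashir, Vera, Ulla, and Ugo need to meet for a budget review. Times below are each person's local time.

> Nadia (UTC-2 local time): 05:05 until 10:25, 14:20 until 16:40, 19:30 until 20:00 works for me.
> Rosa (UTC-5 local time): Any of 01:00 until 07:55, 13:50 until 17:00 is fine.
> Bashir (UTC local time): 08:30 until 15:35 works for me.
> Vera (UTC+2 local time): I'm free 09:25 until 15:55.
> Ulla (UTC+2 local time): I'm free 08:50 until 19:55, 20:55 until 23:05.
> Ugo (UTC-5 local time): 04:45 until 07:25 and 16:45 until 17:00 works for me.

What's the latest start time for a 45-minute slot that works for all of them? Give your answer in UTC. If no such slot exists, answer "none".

11:40

Nadia in UTC: 07:05-12:25, 16:20-18:40, 21:30-22:00 (add 2h to convert from UTC-2).
Rosa in UTC: 06:00-12:55, 18:50-22:00 (add 5h to convert from UTC-5).
Bashir in UTC: 08:30-15:35.
Vera in UTC: 07:25-13:55 (subtract 2h to convert from UTC+2).
Ulla in UTC: 06:50-17:55, 18:55-21:05 (subtract 2h to convert from UTC+2).
Ugo in UTC: 09:45-12:25, 21:45-22:00 (add 5h to convert from UTC-5).
Nadia ∩ Rosa: 07:05-12:25, 21:30-22:00.
Nadia ∩ Rosa ∩ Bashir: 08:30-12:25.
Nadia ∩ Rosa ∩ Bashir ∩ Vera: 08:30-12:25.
Nadia ∩ Rosa ∩ Bashir ∩ Vera ∩ Ulla: 08:30-12:25.
Nadia ∩ Rosa ∩ Bashir ∩ Vera ∩ Ulla ∩ Ugo: 09:45-12:25.
The last common window of at least 45 minutes is 09:45-12:25; a 45-minute meeting can start as late as 11:40 and still end by 12:25.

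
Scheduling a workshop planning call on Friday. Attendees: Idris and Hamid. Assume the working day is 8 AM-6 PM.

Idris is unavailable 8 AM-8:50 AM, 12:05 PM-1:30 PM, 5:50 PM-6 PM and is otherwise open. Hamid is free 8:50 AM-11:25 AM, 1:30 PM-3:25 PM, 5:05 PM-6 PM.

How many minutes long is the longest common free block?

155

Idris free: 08:50-12:05, 13:30-17:50 (invert busy blocks within the working day).
Hamid free: 08:50-11:25, 13:30-15:25, 17:05-18:00.
Idris ∩ Hamid: 08:50-11:25, 13:30-15:25, 17:05-17:50.
The longest is 08:50-11:25 at 155 minutes.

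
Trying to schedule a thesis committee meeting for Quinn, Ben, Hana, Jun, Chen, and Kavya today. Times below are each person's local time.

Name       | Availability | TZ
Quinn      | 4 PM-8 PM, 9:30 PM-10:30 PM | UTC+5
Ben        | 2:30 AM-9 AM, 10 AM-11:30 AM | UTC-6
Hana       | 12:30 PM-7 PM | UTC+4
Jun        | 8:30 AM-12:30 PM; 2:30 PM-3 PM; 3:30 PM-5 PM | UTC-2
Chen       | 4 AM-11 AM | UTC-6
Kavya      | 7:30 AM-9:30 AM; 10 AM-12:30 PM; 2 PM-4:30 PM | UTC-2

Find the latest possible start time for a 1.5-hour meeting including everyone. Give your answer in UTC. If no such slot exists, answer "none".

13:00

Quinn in UTC: 11:00-15:00, 16:30-17:30 (subtract 5h to convert from UTC+5).
Ben in UTC: 08:30-15:00, 16:00-17:30 (add 6h to convert from UTC-6).
Hana in UTC: 08:30-15:00 (subtract 4h to convert from UTC+4).
Jun in UTC: 10:30-14:30, 16:30-17:00, 17:30-19:00 (add 2h to convert from UTC-2).
Chen in UTC: 10:00-17:00 (add 6h to convert from UTC-6).
Kavya in UTC: 09:30-11:30, 12:00-14:30, 16:00-18:30 (add 2h to convert from UTC-2).
Quinn ∩ Ben: 11:00-15:00, 16:30-17:30.
Quinn ∩ Ben ∩ Hana: 11:00-15:00.
Quinn ∩ Ben ∩ Hana ∩ Jun: 11:00-14:30.
Quinn ∩ Ben ∩ Hana ∩ Jun ∩ Chen: 11:00-14:30.
Quinn ∩ Ben ∩ Hana ∩ Jun ∩ Chen ∩ Kavya: 11:00-11:30, 12:00-14:30.
So the common availability across everyone is 11:00-11:30, 12:00-14:30.
The last common window of at least 90 minutes is 12:00-14:30; a 90-minute meeting can start as late as 13:00 and still end by 14:30.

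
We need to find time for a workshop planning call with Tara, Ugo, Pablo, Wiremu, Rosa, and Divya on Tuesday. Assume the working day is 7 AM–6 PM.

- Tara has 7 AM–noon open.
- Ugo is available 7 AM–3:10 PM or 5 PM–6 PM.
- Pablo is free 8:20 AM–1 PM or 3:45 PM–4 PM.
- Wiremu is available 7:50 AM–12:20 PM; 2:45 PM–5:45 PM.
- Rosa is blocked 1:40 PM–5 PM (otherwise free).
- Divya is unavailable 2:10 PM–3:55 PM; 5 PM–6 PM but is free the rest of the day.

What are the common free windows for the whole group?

08:20-12:00

Tara free: 07:00-12:00.
Ugo free: 07:00-15:10, 17:00-18:00.
Pablo free: 08:20-13:00, 15:45-16:00.
Wiremu free: 07:50-12:20, 14:45-17:45.
Rosa free: 07:00-13:40, 17:00-18:00 (invert busy blocks within the working day).
Divya free: 07:00-14:10, 15:55-17:00 (invert busy blocks within the working day).
Tara ∩ Ugo: 07:00-12:00.
Tara ∩ Ugo ∩ Pablo: 08:20-12:00.
Tara ∩ Ugo ∩ Pablo ∩ Wiremu: 08:20-12:00.
Tara ∩ Ugo ∩ Pablo ∩ Wiremu ∩ Rosa: 08:20-12:00.
Tara ∩ Ugo ∩ Pablo ∩ Wiremu ∩ Rosa ∩ Divya: 08:20-12:00.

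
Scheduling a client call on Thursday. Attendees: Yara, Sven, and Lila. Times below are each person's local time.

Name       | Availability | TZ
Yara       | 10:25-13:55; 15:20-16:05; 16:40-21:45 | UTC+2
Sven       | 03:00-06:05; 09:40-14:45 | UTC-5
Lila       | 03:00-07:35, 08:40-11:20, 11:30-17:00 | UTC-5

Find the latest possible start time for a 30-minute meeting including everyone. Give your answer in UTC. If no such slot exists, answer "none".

19:15

Yara in UTC: 08:25-11:55, 13:20-14:05, 14:40-19:45 (subtract 2h to convert from UTC+2).
Sven in UTC: 08:00-11:05, 14:40-19:45 (add 5h to convert from UTC-5).
Lila in UTC: 08:00-12:35, 13:40-16:20, 16:30-22:00 (add 5h to convert from UTC-5).
Yara ∩ Sven: 08:25-11:05, 14:40-19:45.
Yara ∩ Sven ∩ Lila: 08:25-11:05, 14:40-16:20, 16:30-19:45.
Those are the intersection windows.
The last common window of at least 30 minutes is 16:30-19:45; a 30-minute meeting can start as late as 19:15 and still end by 19:45.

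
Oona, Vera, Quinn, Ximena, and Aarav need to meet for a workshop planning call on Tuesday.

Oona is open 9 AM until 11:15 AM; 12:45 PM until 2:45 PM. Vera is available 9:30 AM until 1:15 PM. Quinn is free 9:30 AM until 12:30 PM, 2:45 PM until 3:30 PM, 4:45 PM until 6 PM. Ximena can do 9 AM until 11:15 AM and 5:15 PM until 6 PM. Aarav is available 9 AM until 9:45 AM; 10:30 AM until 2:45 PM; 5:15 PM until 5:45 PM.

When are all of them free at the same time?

09:30-09:45, 10:30-11:15

Oona ∩ Vera: 09:30-11:15, 12:45-13:15.
Oona ∩ Vera ∩ Quinn: 09:30-11:15.
Oona ∩ Vera ∩ Quinn ∩ Ximena: 09:30-11:15.
Oona ∩ Vera ∩ Quinn ∩ Ximena ∩ Aarav: 09:30-09:45, 10:30-11:15.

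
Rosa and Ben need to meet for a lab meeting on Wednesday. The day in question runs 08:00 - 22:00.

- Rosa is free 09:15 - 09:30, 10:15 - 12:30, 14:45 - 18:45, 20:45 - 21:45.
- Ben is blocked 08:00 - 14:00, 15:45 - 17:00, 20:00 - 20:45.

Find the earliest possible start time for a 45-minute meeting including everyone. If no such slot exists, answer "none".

Rosa free: 09:15-09:30, 10:15-12:30, 14:45-18:45, 20:45-21:45.
Ben free: 14:00-15:45, 17:00-20:00, 20:45-22:00 (invert busy blocks within the working day).
Rosa ∩ Ben: 14:45-15:45, 17:00-18:45, 20:45-21:45.
The first common window of at least 45 minutes is 14:45-15:45, so the earliest start is 14:45.

14:45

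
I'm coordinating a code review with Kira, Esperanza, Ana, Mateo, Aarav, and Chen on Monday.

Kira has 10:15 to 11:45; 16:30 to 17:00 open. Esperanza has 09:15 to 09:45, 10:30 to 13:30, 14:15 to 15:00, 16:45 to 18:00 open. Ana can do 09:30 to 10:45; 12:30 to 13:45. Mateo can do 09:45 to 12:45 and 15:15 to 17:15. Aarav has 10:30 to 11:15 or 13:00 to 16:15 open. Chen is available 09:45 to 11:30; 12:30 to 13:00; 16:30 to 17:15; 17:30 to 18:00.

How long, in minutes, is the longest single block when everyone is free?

Kira ∩ Esperanza: 10:30-11:45, 16:45-17:00.
Kira ∩ Esperanza ∩ Ana: 10:30-10:45.
Kira ∩ Esperanza ∩ Ana ∩ Mateo: 10:30-10:45.
Kira ∩ Esperanza ∩ Ana ∩ Mateo ∩ Aarav: 10:30-10:45.
Kira ∩ Esperanza ∩ Ana ∩ Mateo ∩ Aarav ∩ Chen: 10:30-10:45.
So the common availability across everyone is 10:30-10:45.
The longest is 10:30-10:45 at 15 minutes.

15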